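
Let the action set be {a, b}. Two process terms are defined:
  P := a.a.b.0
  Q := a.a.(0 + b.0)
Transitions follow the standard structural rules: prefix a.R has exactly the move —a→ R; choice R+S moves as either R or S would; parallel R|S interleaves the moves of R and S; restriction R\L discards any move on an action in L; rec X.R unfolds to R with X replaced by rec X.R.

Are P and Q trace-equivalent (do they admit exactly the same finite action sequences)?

traces(P) = traces(Q)

LTS(P): 4 reachable states
  s0 = a.a.b.0 ⊢ ··a··> s1
  s1 = a.b.0 ⊢ ··a··> s2
  s2 = b.0 ⊢ ··b··> s3
  s3 = 0 ⊢ stopped
LTS(Q): 4 reachable states
  t0 = a.a.(0 + b.0) ⊢ ··a··> t1
  t1 = a.(0 + b.0) ⊢ ··a··> t2
  t2 = 0 + b.0 ⊢ ··b··> t3
  t3 = 0 ⊢ stopped
Bisimilarity quotient blocks:
  B0 = {s0, t0}
  B1 = {s1, t1}
  B2 = {s2, t2}
  B3 = {s3, t3}
s0 ∈ B0, t0 ∈ B0 → same block
Bisimilar ⇒ trace-equivalent.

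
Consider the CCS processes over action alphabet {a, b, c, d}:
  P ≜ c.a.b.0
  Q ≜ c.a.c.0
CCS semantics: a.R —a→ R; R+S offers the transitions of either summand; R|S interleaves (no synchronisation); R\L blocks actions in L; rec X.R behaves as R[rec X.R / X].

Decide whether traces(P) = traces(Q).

NO — witness ⟨cab⟩

Reachable graph of P (4 states):
  p0 = c.a.b.0 → =c=> p1
  p1 = a.b.0 → =a=> p2
  p2 = b.0 → =b=> p3
  p3 = 0 → (no moves)
Reachable graph of Q (4 states):
  q0 = c.a.c.0 → =c=> q1
  q1 = a.c.0 → =a=> q2
  q2 = c.0 → =c=> q3
  q3 = 0 → (no moves)
Run σ = ⟨cab⟩ on P: start {p0}
  after c @ step 1: {p1}
  after a @ step 2: {p2}
  after b @ step 3: {p3}
  ✓ P
Run σ = ⟨cab⟩ on Q: start {q0}
  after c @ step 1: {q1}
  after a @ step 2: {q2}
  after b @ step 3: ∅ (Q stuck)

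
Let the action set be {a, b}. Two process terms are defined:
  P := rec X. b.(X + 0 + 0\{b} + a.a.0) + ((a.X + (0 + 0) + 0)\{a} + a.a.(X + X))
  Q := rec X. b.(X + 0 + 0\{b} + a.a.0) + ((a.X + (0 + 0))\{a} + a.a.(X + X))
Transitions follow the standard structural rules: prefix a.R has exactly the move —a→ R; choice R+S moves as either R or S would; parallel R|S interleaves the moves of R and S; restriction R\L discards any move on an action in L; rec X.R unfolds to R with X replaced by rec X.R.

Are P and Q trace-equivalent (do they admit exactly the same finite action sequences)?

Reachable graph of P (6 states):
  m0 = rec X. b.(X + 0 + 0\{b} + a.a.0) + ((a.X + (0 + 0) + 0)\{a} + a.a.(X + X)) ⊢ —a→ m1, —b→ m2
  m1 = a.((rec X. b.(X + 0 + 0\{b} + a.a.0) + ((a.X + (0 + 0) + 0)\{a} + a.a.(X + X))) + (rec X. b.(X + 0 + 0\{b} + a.a.0) + ((a.X + (0 + 0) + 0)\{a} + a.a.(X + X)))) ⊢ —a→ m3
  m2 = (rec X. b.(X + 0 + 0\{b} + a.a.0) + ((a.X + (0 + 0) + 0)\{a} + a.a.(X + X))) + 0 + 0\{b} + a.a.0 ⊢ —a→ m1, —a→ m4, —b→ m2
  m3 = (rec X. b.(X + 0 + 0\{b} + a.a.0) + ((a.X + (0 + 0) + 0)\{a} + a.a.(X + X))) + (rec X. b.(X + 0 + 0\{b} + a.a.0) + ((a.X + (0 + 0) + 0)\{a} + a.a.(X + X))) ⊢ —a→ m1, —b→ m2
  m4 = a.0 ⊢ —a→ m5
  m5 = 0 ⊢ (no moves)
Reachable graph of Q (6 states):
  n0 = rec X. b.(X + 0 + 0\{b} + a.a.0) + ((a.X + (0 + 0))\{a} + a.a.(X + X)) ⊢ —a→ n1, —b→ n2
  n1 = a.((rec X. b.(X + 0 + 0\{b} + a.a.0) + ((a.X + (0 + 0))\{a} + a.a.(X + X))) + (rec X. b.(X + 0 + 0\{b} + a.a.0) + ((a.X + (0 + 0))\{a} + a.a.(X + X)))) ⊢ —a→ n3
  n2 = (rec X. b.(X + 0 + 0\{b} + a.a.0) + ((a.X + (0 + 0))\{a} + a.a.(X + X))) + 0 + 0\{b} + a.a.0 ⊢ —a→ n1, —a→ n4, —b→ n2
  n3 = (rec X. b.(X + 0 + 0\{b} + a.a.0) + ((a.X + (0 + 0))\{a} + a.a.(X + X))) + (rec X. b.(X + 0 + 0\{b} + a.a.0) + ((a.X + (0 + 0))\{a} + a.a.(X + X))) ⊢ —a→ n1, —b→ n2
  n4 = a.0 ⊢ —a→ n5
  n5 = 0 ⊢ (no moves)
Partition-refinement fixed point:
  B0 = {m0, m3, n0, n3}
  B1 = {m2, n2}
  B2 = {m4, n4}
  B3 = {m5, n5}
  B4 = {m1, n1}
m0 ∈ B0, n0 ∈ B0 → same block
Bisimilar ⇒ trace-equivalent.

YES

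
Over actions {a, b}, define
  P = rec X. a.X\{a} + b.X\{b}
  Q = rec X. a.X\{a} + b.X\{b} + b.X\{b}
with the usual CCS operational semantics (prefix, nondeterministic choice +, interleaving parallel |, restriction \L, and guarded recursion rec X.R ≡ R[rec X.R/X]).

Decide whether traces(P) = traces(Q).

traces(P) = traces(Q)

P's transition system — 5 states:
  s0 = rec X. a.X\{a} + b.X\{b} | —a→ s1, —b→ s2
  s1 = (rec X. a.X\{a} + b.X\{b})\{a} | —b→ s3
  s2 = (rec X. a.X\{a} + b.X\{b})\{b} | —a→ s4
  s3 = (rec X. a.X\{a} + b.X\{b})\{b}\{a} | deadlocked
  s4 = (rec X. a.X\{a} + b.X\{b})\{a}\{b} | deadlocked
Q's transition system — 5 states:
  t0 = rec X. a.X\{a} + b.X\{b} + b.X\{b} | —a→ t1, —b→ t2
  t1 = (rec X. a.X\{a} + b.X\{b} + b.X\{b})\{a} | —b→ t3
  t2 = (rec X. a.X\{a} + b.X\{b} + b.X\{b})\{b} | —a→ t4
  t3 = (rec X. a.X\{a} + b.X\{b} + b.X\{b})\{b}\{a} | deadlocked
  t4 = (rec X. a.X\{a} + b.X\{b} + b.X\{b})\{a}\{b} | deadlocked
Coarsest stable partition (strong bisimilarity classes):
  B0 = {s0, t0}
  B1 = {s1, t1}
  B2 = {s3, s4, t3, t4}
  B3 = {s2, t2}
s0 ∈ B0, t0 ∈ B0 → same block
Bisimilar ⇒ trace-equivalent.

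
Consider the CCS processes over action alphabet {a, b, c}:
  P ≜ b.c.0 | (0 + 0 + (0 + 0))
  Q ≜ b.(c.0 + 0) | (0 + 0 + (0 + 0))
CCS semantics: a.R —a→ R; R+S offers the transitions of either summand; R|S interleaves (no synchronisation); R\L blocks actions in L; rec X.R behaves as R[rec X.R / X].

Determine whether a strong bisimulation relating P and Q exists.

LTS(P): 3 reachable states
  s0 = b.c.0 | (0 + 0 + (0 + 0)) :: -b-> s1
  s1 = c.0 | (0 + 0 + (0 + 0)) :: -c-> s2
  s2 = 0 | (0 + 0 + (0 + 0)) :: ·
LTS(Q): 3 reachable states
  t0 = b.(c.0 + 0) | (0 + 0 + (0 + 0)) :: -b-> t1
  t1 = (c.0 + 0) | (0 + 0 + (0 + 0)) :: -c-> t2
  t2 = 0 | (0 + 0 + (0 + 0)) :: ·
Bisimilarity quotient blocks:
  B0 = {s0, t0}
  B1 = {s1, t1}
  B2 = {s2, t2}
s0 ∈ B0, t0 ∈ B0 → same block

P ~ Q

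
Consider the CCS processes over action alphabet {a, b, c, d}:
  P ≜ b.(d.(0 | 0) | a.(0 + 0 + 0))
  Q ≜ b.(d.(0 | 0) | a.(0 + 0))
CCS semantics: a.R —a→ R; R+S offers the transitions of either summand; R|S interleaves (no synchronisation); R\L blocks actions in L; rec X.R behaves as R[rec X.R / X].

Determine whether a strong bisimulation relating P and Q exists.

P ~ Q

P's transition system — 5 states:
  m0 = b.(d.(0 | 0) | a.(0 + 0 + 0)) | -b-> m1
  m1 = d.(0 | 0) | a.(0 + 0 + 0) | -a-> m2, -d-> m3
  m2 = d.(0 | 0) | (0 + 0 + 0) | -d-> m4
  m3 = 0 | 0 | a.(0 + 0 + 0) | -a-> m4
  m4 = 0 | 0 | (0 + 0 + 0) | (no moves)
Q's transition system — 5 states:
  n0 = b.(d.(0 | 0) | a.(0 + 0)) | -b-> n1
  n1 = d.(0 | 0) | a.(0 + 0) | -a-> n2, -d-> n3
  n2 = d.(0 | 0) | (0 + 0) | -d-> n4
  n3 = 0 | 0 | a.(0 + 0) | -a-> n4
  n4 = 0 | 0 | (0 + 0) | (no moves)
Bisimilarity quotient blocks:
  B0 = {m0, n0}
  B1 = {m1, n1}
  B2 = {m2, n2}
  B3 = {m4, n4}
  B4 = {m3, n3}
m0 ∈ B0, n0 ∈ B0 → same block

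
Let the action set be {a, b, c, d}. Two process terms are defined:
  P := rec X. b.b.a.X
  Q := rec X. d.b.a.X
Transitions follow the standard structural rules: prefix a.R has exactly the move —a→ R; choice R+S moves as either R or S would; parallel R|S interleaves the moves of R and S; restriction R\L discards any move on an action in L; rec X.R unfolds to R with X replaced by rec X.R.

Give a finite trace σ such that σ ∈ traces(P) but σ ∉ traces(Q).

LTS(P): 3 reachable states
  p0 = rec X. b.b.a.X | =b=> p1
  p1 = b.a.(rec X. b.b.a.X) | =b=> p2
  p2 = a.(rec X. b.b.a.X) | =a=> p0
LTS(Q): 3 reachable states
  q0 = rec X. d.b.a.X | =d=> q1
  q1 = b.a.(rec X. d.b.a.X) | =b=> q2
  q2 = a.(rec X. d.b.a.X) | =a=> q0
Executing b from P (initial set {p0}):
  after b @ step 1: {p1}
  ✓ P
Executing b from Q (initial set {q0}):
  after b @ step 1: no successor for Q

b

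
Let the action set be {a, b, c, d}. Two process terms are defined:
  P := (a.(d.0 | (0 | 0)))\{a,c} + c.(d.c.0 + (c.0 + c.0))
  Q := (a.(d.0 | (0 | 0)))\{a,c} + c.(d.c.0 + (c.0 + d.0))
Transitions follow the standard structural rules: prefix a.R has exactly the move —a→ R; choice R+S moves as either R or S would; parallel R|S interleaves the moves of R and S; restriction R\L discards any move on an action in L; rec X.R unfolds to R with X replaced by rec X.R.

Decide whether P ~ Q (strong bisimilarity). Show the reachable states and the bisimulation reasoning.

LTS(P): 4 reachable states
  m0 = (a.(d.0 | (0 | 0)))\{a,c} + c.(d.c.0 + (c.0 + c.0)) → -c-> m1
  m1 = d.c.0 + (c.0 + c.0) → -c-> m2, -d-> m3
  m2 = 0 → (no moves)
  m3 = c.0 → -c-> m2
LTS(Q): 4 reachable states
  n0 = (a.(d.0 | (0 | 0)))\{a,c} + c.(d.c.0 + (c.0 + d.0)) → -c-> n1
  n1 = d.c.0 + (c.0 + d.0) → -c-> n2, -d-> n2, -d-> n3
  n2 = 0 → (no moves)
  n3 = c.0 → -c-> n2
Partition-refinement fixed point:
  B0 = {m0}
  B1 = {m1}
  B2 = {m3, n3}
  B3 = {m2, n2}
  B4 = {n0}
  B5 = {n1}
m0 ∈ B0, n0 ∈ B4 → different blocks

NO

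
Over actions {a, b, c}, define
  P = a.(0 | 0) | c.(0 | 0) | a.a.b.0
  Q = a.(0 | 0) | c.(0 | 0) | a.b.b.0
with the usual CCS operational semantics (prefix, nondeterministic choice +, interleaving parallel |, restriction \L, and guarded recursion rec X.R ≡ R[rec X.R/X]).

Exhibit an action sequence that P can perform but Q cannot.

aaa

Reachable graph of P (16 states):
  u0 = a.(0 | 0) | c.(0 | 0) | a.a.b.0 has moves =a=> u1, =a=> u2, =c=> u3
  u1 = 0 | 0 | c.(0 | 0) | a.a.b.0 has moves =a=> u4, =c=> u5
  u2 = a.(0 | 0) | c.(0 | 0) | a.b.0 has moves =a=> u4, =a=> u6, =c=> u7
  u3 = a.(0 | 0) | (0 | 0) | a.a.b.0 has moves =a=> u5, =a=> u7
  u4 = 0 | 0 | c.(0 | 0) | a.b.0 has moves =a=> u8, =c=> u9
  u5 = 0 | 0 | (0 | 0) | a.a.b.0 has moves =a=> u9
  u6 = a.(0 | 0) | c.(0 | 0) | b.0 has moves =a=> u8, =b=> u10, =c=> u11
  u7 = a.(0 | 0) | (0 | 0) | a.b.0 has moves =a=> u11, =a=> u9
  u8 = 0 | 0 | c.(0 | 0) | b.0 has moves =b=> u12, =c=> u13
  u9 = 0 | 0 | (0 | 0) | a.b.0 has moves =a=> u13
  u10 = a.(0 | 0) | c.(0 | 0) | 0 has moves =a=> u12, =c=> u14
  u11 = a.(0 | 0) | (0 | 0) | b.0 has moves =a=> u13, =b=> u14
  u12 = 0 | 0 | c.(0 | 0) | 0 has moves =c=> u15
  u13 = 0 | 0 | (0 | 0) | b.0 has moves =b=> u15
  u14 = a.(0 | 0) | (0 | 0) | 0 has moves =a=> u15
  u15 = 0 | 0 | (0 | 0) | 0 has moves deadlocked
Reachable graph of Q (16 states):
  v0 = a.(0 | 0) | c.(0 | 0) | a.b.b.0 has moves =a=> v1, =a=> v2, =c=> v3
  v1 = 0 | 0 | c.(0 | 0) | a.b.b.0 has moves =a=> v4, =c=> v5
  v2 = a.(0 | 0) | c.(0 | 0) | b.b.0 has moves =a=> v4, =b=> v6, =c=> v7
  v3 = a.(0 | 0) | (0 | 0) | a.b.b.0 has moves =a=> v5, =a=> v7
  v4 = 0 | 0 | c.(0 | 0) | b.b.0 has moves =b=> v8, =c=> v9
  v5 = 0 | 0 | (0 | 0) | a.b.b.0 has moves =a=> v9
  v6 = a.(0 | 0) | c.(0 | 0) | b.0 has moves =a=> v8, =b=> v10, =c=> v11
  v7 = a.(0 | 0) | (0 | 0) | b.b.0 has moves =a=> v9, =b=> v11
  v8 = 0 | 0 | c.(0 | 0) | b.0 has moves =b=> v12, =c=> v13
  v9 = 0 | 0 | (0 | 0) | b.b.0 has moves =b=> v13
  v10 = a.(0 | 0) | c.(0 | 0) | 0 has moves =a=> v12, =c=> v14
  v11 = a.(0 | 0) | (0 | 0) | b.0 has moves =a=> v13, =b=> v14
  v12 = 0 | 0 | c.(0 | 0) | 0 has moves =c=> v15
  v13 = 0 | 0 | (0 | 0) | b.0 has moves =b=> v15
  v14 = a.(0 | 0) | (0 | 0) | 0 has moves =a=> v15
  v15 = 0 | 0 | (0 | 0) | 0 has moves deadlocked
Trace ⟨aaa⟩ through P, begin at {u0}:
  [1] a ⇒ {u1, u2}
  [2] a ⇒ {u4, u6}
  [3] a ⇒ {u8}
  ✓ P
Trace ⟨aaa⟩ through Q, begin at {v0}:
  [1] a ⇒ {v1, v2}
  [2] a ⇒ {v4}
  [3] a ⇒ no successor for Q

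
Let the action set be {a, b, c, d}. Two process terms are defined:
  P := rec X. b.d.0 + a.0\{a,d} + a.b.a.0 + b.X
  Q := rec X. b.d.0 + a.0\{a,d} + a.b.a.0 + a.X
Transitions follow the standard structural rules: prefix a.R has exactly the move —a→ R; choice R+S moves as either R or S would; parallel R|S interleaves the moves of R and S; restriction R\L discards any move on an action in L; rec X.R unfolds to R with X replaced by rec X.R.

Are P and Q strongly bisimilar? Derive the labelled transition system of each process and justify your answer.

NO

P's transition system — 6 states:
  p0 = rec X. b.d.0 + a.0\{a,d} + a.b.a.0 + b.X :: =a=> p1, =a=> p2, =b=> p0, =b=> p3
  p1 = 0\{a,d} :: deadlocked
  p2 = b.a.0 :: =b=> p4
  p3 = d.0 :: =d=> p5
  p4 = a.0 :: =a=> p5
  p5 = 0 :: deadlocked
Q's transition system — 6 states:
  q0 = rec X. b.d.0 + a.0\{a,d} + a.b.a.0 + a.X :: =a=> q0, =a=> q1, =a=> q2, =b=> q3
  q1 = 0\{a,d} :: deadlocked
  q2 = b.a.0 :: =b=> q4
  q3 = d.0 :: =d=> q5
  q4 = a.0 :: =a=> q5
  q5 = 0 :: deadlocked
Bisimilarity quotient blocks:
  B0 = {p0}
  B1 = {p1, p5, q1, q5}
  B2 = {p3, q3}
  B3 = {p2, q2}
  B4 = {p4, q4}
  B5 = {q0}
p0 ∈ B0, q0 ∈ B5 → different blocks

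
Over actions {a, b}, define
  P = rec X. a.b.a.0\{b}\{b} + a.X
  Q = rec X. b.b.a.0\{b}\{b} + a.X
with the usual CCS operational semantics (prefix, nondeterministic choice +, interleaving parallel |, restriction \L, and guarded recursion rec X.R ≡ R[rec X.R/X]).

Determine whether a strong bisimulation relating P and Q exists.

not bisimilar

Reachable graph of P (4 states):
  p0 = rec X. a.b.a.0\{b}\{b} + a.X :: —a→ p0, —a→ p1
  p1 = b.a.0\{b}\{b} :: —b→ p2
  p2 = a.0\{b}\{b} :: —a→ p3
  p3 = 0\{b}\{b} :: (no moves)
Reachable graph of Q (4 states):
  q0 = rec X. b.b.a.0\{b}\{b} + a.X :: —a→ q0, —b→ q1
  q1 = b.a.0\{b}\{b} :: —b→ q2
  q2 = a.0\{b}\{b} :: —a→ q3
  q3 = 0\{b}\{b} :: (no moves)
Coarsest stable partition (strong bisimilarity classes):
  B0 = {p0}
  B1 = {p1, q1}
  B2 = {p2, q2}
  B3 = {p3, q3}
  B4 = {q0}
p0 ∈ B0, q0 ∈ B4 → different blocks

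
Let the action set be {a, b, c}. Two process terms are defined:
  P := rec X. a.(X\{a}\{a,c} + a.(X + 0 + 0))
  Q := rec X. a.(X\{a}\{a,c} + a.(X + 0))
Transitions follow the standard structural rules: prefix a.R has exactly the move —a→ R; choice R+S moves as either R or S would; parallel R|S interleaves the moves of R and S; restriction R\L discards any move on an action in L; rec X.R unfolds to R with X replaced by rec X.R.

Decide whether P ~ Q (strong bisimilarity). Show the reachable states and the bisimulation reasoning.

LTS(P): 3 reachable states
  u0 = rec X. a.(X\{a}\{a,c} + a.(X + 0 + 0)) has moves --a--▸ u1
  u1 = (rec X. a.(X\{a}\{a,c} + a.(X + 0 + 0)))\{a}\{a,c} + a.((rec X. a.(X\{a}\{a,c} + a.(X + 0 + 0))) + 0 + 0) has moves --a--▸ u2
  u2 = (rec X. a.(X\{a}\{a,c} + a.(X + 0 + 0))) + 0 + 0 has moves --a--▸ u1
LTS(Q): 3 reachable states
  v0 = rec X. a.(X\{a}\{a,c} + a.(X + 0)) has moves --a--▸ v1
  v1 = (rec X. a.(X\{a}\{a,c} + a.(X + 0)))\{a}\{a,c} + a.((rec X. a.(X\{a}\{a,c} + a.(X + 0))) + 0) has moves --a--▸ v2
  v2 = (rec X. a.(X\{a}\{a,c} + a.(X + 0))) + 0 has moves --a--▸ v1
Coarsest stable partition (strong bisimilarity classes):
  B0 = {u0, u1, u2, v0, v1, v2}
u0 ∈ B0, v0 ∈ B0 → same block

YES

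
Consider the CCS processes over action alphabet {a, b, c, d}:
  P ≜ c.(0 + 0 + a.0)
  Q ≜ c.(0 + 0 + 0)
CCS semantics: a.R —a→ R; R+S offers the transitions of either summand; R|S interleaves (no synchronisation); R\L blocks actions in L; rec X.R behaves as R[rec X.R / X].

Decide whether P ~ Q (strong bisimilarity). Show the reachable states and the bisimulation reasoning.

NO

P's transition system — 3 states:
  p0 = c.(0 + 0 + a.0) → =c=> p1
  p1 = 0 + 0 + a.0 → =a=> p2
  p2 = 0 → ·
Q's transition system — 2 states:
  q0 = c.(0 + 0 + 0) → =c=> q1
  q1 = 0 + 0 + 0 → ·
Bisimilarity quotient blocks:
  B0 = {p0}
  B1 = {p1}
  B2 = {p2, q1}
  B3 = {q0}
p0 ∈ B0, q0 ∈ B3 → different blocks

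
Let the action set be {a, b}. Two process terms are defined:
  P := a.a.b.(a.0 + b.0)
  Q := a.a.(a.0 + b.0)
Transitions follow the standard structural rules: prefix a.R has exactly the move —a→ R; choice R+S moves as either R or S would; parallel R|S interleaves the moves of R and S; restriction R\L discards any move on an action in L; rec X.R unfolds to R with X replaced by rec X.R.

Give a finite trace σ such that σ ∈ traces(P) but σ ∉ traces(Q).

aaba

Reachable graph of P (5 states):
  p0 = a.a.b.(a.0 + b.0) :: -a-> p1
  p1 = a.b.(a.0 + b.0) :: -a-> p2
  p2 = b.(a.0 + b.0) :: -b-> p3
  p3 = a.0 + b.0 :: -a-> p4, -b-> p4
  p4 = 0 :: stopped
Reachable graph of Q (4 states):
  q0 = a.a.(a.0 + b.0) :: -a-> q1
  q1 = a.(a.0 + b.0) :: -a-> q2
  q2 = a.0 + b.0 :: -a-> q3, -b-> q3
  q3 = 0 :: stopped
Run σ = ⟨aaba⟩ on P: start {p0}
  [1] a ⇒ {p1}
  [2] a ⇒ {p2}
  [3] b ⇒ {p3}
  [4] a ⇒ {p4}
  ✓ P
Run σ = ⟨aaba⟩ on Q: start {q0}
  [1] a ⇒ {q1}
  [2] a ⇒ {q2}
  [3] b ⇒ {q3}
  [4] a ⇒ no successor for Q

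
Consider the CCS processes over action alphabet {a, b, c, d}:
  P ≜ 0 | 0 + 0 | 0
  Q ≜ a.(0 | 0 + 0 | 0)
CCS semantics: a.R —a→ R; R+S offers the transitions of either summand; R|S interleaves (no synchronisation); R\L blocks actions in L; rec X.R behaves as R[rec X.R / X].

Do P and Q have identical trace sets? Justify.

P's transition system — 1 states:
  u0 = 0 | 0 + 0 | 0 | ∅
Q's transition system — 2 states:
  v0 = a.(0 | 0 + 0 | 0) | --a--▸ v1
  v1 = 0 | 0 + 0 | 0 | ∅
Executing a from Q (initial set {v0}):
  step 1 (a): {v1}
  — Q admits the full trace.
Executing a from P (initial set {u0}):
  step 1 (a): ∅  — P cannot continue

trace-distinct — witness ⟨a⟩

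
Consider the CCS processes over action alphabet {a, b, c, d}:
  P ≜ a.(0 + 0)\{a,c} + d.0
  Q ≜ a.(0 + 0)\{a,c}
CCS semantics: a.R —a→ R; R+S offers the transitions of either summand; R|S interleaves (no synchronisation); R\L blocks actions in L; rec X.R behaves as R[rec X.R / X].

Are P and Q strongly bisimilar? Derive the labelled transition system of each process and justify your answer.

P ≁ Q

P's transition system — 3 states:
  u0 = a.(0 + 0)\{a,c} + d.0 → =a=> u1, =d=> u2
  u1 = (0 + 0)\{a,c} → ·
  u2 = 0 → ·
Q's transition system — 2 states:
  v0 = a.(0 + 0)\{a,c} → =a=> v1
  v1 = (0 + 0)\{a,c} → ·
Partition-refinement fixed point:
  B0 = {u0}
  B1 = {u1, u2, v1}
  B2 = {v0}
u0 ∈ B0, v0 ∈ B2 → different blocks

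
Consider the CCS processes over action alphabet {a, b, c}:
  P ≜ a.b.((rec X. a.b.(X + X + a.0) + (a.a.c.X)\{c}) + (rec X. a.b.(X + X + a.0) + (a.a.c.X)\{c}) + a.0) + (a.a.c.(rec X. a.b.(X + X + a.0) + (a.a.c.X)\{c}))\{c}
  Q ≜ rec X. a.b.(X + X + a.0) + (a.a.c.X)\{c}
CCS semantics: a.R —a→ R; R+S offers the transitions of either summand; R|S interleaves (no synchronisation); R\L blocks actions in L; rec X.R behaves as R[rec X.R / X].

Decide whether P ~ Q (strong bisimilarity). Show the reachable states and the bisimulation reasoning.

Reachable graph of P (6 states):
  p0 = a.b.((rec X. a.b.(X + X + a.0) + (a.a.c.X)\{c}) + (rec X. a.b.(X + X + a.0) + (a.a.c.X)\{c}) + a.0) + (a.a.c.(rec X. a.b.(X + X + a.0) + (a.a.c.X)\{c}))\{c} ⊢ ··a··> p1, ··a··> p2
  p1 = (a.c.(rec X. a.b.(X + X + a.0) + (a.a.c.X)\{c}))\{c} ⊢ ··a··> p3
  p2 = b.((rec X. a.b.(X + X + a.0) + (a.a.c.X)\{c}) + (rec X. a.b.(X + X + a.0) + (a.a.c.X)\{c}) + a.0) ⊢ ··b··> p4
  p3 = (c.(rec X. a.b.(X + X + a.0) + (a.a.c.X)\{c}))\{c} ⊢ stopped
  p4 = (rec X. a.b.(X + X + a.0) + (a.a.c.X)\{c}) + (rec X. a.b.(X + X + a.0) + (a.a.c.X)\{c}) + a.0 ⊢ ··a··> p1, ··a··> p2, ··a··> p5
  p5 = 0 ⊢ stopped
Reachable graph of Q (6 states):
  q0 = rec X. a.b.(X + X + a.0) + (a.a.c.X)\{c} ⊢ ··a··> q1, ··a··> q2
  q1 = (a.c.(rec X. a.b.(X + X + a.0) + (a.a.c.X)\{c}))\{c} ⊢ ··a··> q3
  q2 = b.((rec X. a.b.(X + X + a.0) + (a.a.c.X)\{c}) + (rec X. a.b.(X + X + a.0) + (a.a.c.X)\{c}) + a.0) ⊢ ··b··> q4
  q3 = (c.(rec X. a.b.(X + X + a.0) + (a.a.c.X)\{c}))\{c} ⊢ stopped
  q4 = (rec X. a.b.(X + X + a.0) + (a.a.c.X)\{c}) + (rec X. a.b.(X + X + a.0) + (a.a.c.X)\{c}) + a.0 ⊢ ··a··> q1, ··a··> q2, ··a··> q5
  q5 = 0 ⊢ stopped
Partition-refinement fixed point:
  B0 = {p0, q0}
  B1 = {p1, q1}
  B2 = {p3, p5, q3, q5}
  B3 = {p2, q2}
  B4 = {p4, q4}
p0 ∈ B0, q0 ∈ B0 → same block

YES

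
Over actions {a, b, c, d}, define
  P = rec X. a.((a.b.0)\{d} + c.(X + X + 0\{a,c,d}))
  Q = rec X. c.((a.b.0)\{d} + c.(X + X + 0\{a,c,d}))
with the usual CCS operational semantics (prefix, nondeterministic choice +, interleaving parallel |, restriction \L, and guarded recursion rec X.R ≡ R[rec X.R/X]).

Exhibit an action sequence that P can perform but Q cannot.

a

LTS(P): 5 reachable states
  m0 = rec X. a.((a.b.0)\{d} + c.(X + X + 0\{a,c,d})) | --a--▸ m1
  m1 = (a.b.0)\{d} + c.((rec X. a.((a.b.0)\{d} + c.(X + X + 0\{a,c,d}))) + (rec X. a.((a.b.0)\{d} + c.(X + X + 0\{a,c,d}))) + 0\{a,c,d}) | --a--▸ m2, --c--▸ m3
  m2 = (b.0)\{d} | --b--▸ m4
  m3 = (rec X. a.((a.b.0)\{d} + c.(X + X + 0\{a,c,d}))) + (rec X. a.((a.b.0)\{d} + c.(X + X + 0\{a,c,d}))) + 0\{a,c,d} | --a--▸ m1
  m4 = 0\{d} | (no moves)
LTS(Q): 5 reachable states
  n0 = rec X. c.((a.b.0)\{d} + c.(X + X + 0\{a,c,d})) | --c--▸ n1
  n1 = (a.b.0)\{d} + c.((rec X. c.((a.b.0)\{d} + c.(X + X + 0\{a,c,d}))) + (rec X. c.((a.b.0)\{d} + c.(X + X + 0\{a,c,d}))) + 0\{a,c,d}) | --a--▸ n2, --c--▸ n3
  n2 = (b.0)\{d} | --b--▸ n4
  n3 = (rec X. c.((a.b.0)\{d} + c.(X + X + 0\{a,c,d}))) + (rec X. c.((a.b.0)\{d} + c.(X + X + 0\{a,c,d}))) + 0\{a,c,d} | --c--▸ n1
  n4 = 0\{d} | (no moves)
Run σ = ⟨a⟩ on P: start {m0}
  step 1 (a): {m1}
  ✓ P
Run σ = ⟨a⟩ on Q: start {n0}
  step 1 (a): ∅ (Q stuck)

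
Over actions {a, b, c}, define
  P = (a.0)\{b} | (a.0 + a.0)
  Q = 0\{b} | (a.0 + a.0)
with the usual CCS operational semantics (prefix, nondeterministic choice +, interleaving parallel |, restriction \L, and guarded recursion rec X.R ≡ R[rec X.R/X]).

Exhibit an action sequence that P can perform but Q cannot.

Reachable graph of P (4 states):
  m0 = (a.0)\{b} | (a.0 + a.0) ⊢ --a--▸ m1, --a--▸ m2
  m1 = (a.0)\{b} | 0 ⊢ --a--▸ m3
  m2 = 0\{b} | (a.0 + a.0) ⊢ --a--▸ m3
  m3 = 0\{b} | 0 ⊢ ·
Reachable graph of Q (2 states):
  n0 = 0\{b} | (a.0 + a.0) ⊢ --a--▸ n1
  n1 = 0\{b} | 0 ⊢ ·
Executing aa from P (initial set {m0}):
  step 1 (a): {m1, m2}
  step 2 (a): {m3}
  — P admits the full trace.
Executing aa from Q (initial set {n0}):
  step 1 (a): {n1}
  step 2 (a): ∅  — Q cannot continue

aa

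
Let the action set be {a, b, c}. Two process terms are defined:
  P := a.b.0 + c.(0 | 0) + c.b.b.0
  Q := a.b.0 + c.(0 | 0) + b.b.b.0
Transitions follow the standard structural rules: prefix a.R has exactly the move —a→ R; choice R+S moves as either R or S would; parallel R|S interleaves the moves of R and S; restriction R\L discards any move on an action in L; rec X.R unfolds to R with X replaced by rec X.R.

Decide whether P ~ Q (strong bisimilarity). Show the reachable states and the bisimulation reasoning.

Reachable graph of P (5 states):
  p0 = a.b.0 + c.(0 | 0) + c.b.b.0 ⊢ =a=> p1, =c=> p2, =c=> p3
  p1 = b.0 ⊢ =b=> p4
  p2 = 0 | 0 ⊢ stopped
  p3 = b.b.0 ⊢ =b=> p1
  p4 = 0 ⊢ stopped
Reachable graph of Q (5 states):
  q0 = a.b.0 + c.(0 | 0) + b.b.b.0 ⊢ =a=> q1, =b=> q2, =c=> q3
  q1 = b.0 ⊢ =b=> q4
  q2 = b.b.0 ⊢ =b=> q1
  q3 = 0 | 0 ⊢ stopped
  q4 = 0 ⊢ stopped
Partition-refinement fixed point:
  B0 = {p0}
  B1 = {p1, q1}
  B2 = {p2, p4, q3, q4}
  B3 = {p3, q2}
  B4 = {q0}
p0 ∈ B0, q0 ∈ B4 → different blocks

not bisimilar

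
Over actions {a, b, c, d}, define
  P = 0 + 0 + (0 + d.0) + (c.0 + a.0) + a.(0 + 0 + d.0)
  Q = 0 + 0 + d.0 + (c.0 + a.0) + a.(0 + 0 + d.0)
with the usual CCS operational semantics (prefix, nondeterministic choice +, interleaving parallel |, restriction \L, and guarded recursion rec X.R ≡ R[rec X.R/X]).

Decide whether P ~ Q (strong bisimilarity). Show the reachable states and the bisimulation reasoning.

Reachable graph of P (3 states):
  p0 = 0 + 0 + (0 + d.0) + (c.0 + a.0) + a.(0 + 0 + d.0) ⊢ --a--▸ p1, --a--▸ p2, --c--▸ p1, --d--▸ p1
  p1 = 0 ⊢ ·
  p2 = 0 + 0 + d.0 ⊢ --d--▸ p1
Reachable graph of Q (3 states):
  q0 = 0 + 0 + d.0 + (c.0 + a.0) + a.(0 + 0 + d.0) ⊢ --a--▸ q1, --a--▸ q2, --c--▸ q1, --d--▸ q1
  q1 = 0 ⊢ ·
  q2 = 0 + 0 + d.0 ⊢ --d--▸ q1
Partition-refinement fixed point:
  B0 = {p0, q0}
  B1 = {p2, q2}
  B2 = {p1, q1}
p0 ∈ B0, q0 ∈ B0 → same block

P ~ Q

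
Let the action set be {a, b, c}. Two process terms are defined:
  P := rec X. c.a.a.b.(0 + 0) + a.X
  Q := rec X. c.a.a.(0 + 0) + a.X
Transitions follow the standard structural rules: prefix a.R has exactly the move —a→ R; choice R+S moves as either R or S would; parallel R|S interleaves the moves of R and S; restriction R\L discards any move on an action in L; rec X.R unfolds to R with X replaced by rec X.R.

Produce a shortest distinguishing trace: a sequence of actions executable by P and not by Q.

LTS(P): 5 reachable states
  m0 = rec X. c.a.a.b.(0 + 0) + a.X :: ··a··> m0, ··c··> m1
  m1 = a.a.b.(0 + 0) :: ··a··> m2
  m2 = a.b.(0 + 0) :: ··a··> m3
  m3 = b.(0 + 0) :: ··b··> m4
  m4 = 0 + 0 :: (no moves)
LTS(Q): 4 reachable states
  n0 = rec X. c.a.a.(0 + 0) + a.X :: ··a··> n0, ··c··> n1
  n1 = a.a.(0 + 0) :: ··a··> n2
  n2 = a.(0 + 0) :: ··a··> n3
  n3 = 0 + 0 :: (no moves)
Trace ⟨caab⟩ through P, begin at {m0}:
  [1] c ⇒ {m1}
  [2] a ⇒ {m2}
  [3] a ⇒ {m3}
  [4] b ⇒ {m4}
  ✓ P
Trace ⟨caab⟩ through Q, begin at {n0}:
  [1] c ⇒ {n1}
  [2] a ⇒ {n2}
  [3] a ⇒ {n3}
  [4] b ⇒ ∅ (Q stuck)

caab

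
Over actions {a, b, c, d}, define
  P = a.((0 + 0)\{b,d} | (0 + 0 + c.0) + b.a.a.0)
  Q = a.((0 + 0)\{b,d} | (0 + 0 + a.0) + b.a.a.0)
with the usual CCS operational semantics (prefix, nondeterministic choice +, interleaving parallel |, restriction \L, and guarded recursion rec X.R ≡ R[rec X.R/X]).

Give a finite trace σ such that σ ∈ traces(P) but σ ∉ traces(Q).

ac

P's transition system — 6 states:
  u0 = a.((0 + 0)\{b,d} | (0 + 0 + c.0) + b.a.a.0) ⊢ -a-> u1
  u1 = (0 + 0)\{b,d} | (0 + 0 + c.0) + b.a.a.0 ⊢ -b-> u2, -c-> u3
  u2 = a.a.0 ⊢ -a-> u4
  u3 = (0 + 0)\{b,d} | 0 ⊢ ·
  u4 = a.0 ⊢ -a-> u5
  u5 = 0 ⊢ ·
Q's transition system — 6 states:
  v0 = a.((0 + 0)\{b,d} | (0 + 0 + a.0) + b.a.a.0) ⊢ -a-> v1
  v1 = (0 + 0)\{b,d} | (0 + 0 + a.0) + b.a.a.0 ⊢ -a-> v2, -b-> v3
  v2 = (0 + 0)\{b,d} | 0 ⊢ ·
  v3 = a.a.0 ⊢ -a-> v4
  v4 = a.0 ⊢ -a-> v5
  v5 = 0 ⊢ ·
Trace ⟨ac⟩ through P, begin at {u0}:
  [1] a ⇒ {u1}
  [2] c ⇒ {u3}
  — P admits the full trace.
Trace ⟨ac⟩ through Q, begin at {v0}:
  [1] a ⇒ {v1}
  [2] c ⇒ no successor for Q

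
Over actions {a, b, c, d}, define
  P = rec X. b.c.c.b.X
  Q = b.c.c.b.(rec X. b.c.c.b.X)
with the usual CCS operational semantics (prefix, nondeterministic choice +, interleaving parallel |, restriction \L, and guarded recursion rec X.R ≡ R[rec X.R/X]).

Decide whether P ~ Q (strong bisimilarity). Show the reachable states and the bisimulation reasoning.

YES

P's transition system — 4 states:
  u0 = rec X. b.c.c.b.X ⊢ =b=> u1
  u1 = c.c.b.(rec X. b.c.c.b.X) ⊢ =c=> u2
  u2 = c.b.(rec X. b.c.c.b.X) ⊢ =c=> u3
  u3 = b.(rec X. b.c.c.b.X) ⊢ =b=> u0
Q's transition system — 5 states:
  v0 = b.c.c.b.(rec X. b.c.c.b.X) ⊢ =b=> v1
  v1 = c.c.b.(rec X. b.c.c.b.X) ⊢ =c=> v2
  v2 = c.b.(rec X. b.c.c.b.X) ⊢ =c=> v3
  v3 = b.(rec X. b.c.c.b.X) ⊢ =b=> v4
  v4 = rec X. b.c.c.b.X ⊢ =b=> v1
Coarsest stable partition (strong bisimilarity classes):
  B0 = {u0, v0, v4}
  B1 = {u1, v1}
  B2 = {u2, v2}
  B3 = {u3, v3}
u0 ∈ B0, v0 ∈ B0 → same block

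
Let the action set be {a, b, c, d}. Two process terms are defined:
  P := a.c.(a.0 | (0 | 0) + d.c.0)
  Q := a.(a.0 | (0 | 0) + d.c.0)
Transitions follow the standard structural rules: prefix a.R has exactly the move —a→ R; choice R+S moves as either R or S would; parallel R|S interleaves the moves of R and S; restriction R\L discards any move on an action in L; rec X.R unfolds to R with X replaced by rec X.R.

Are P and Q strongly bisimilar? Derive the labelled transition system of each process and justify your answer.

NO

P's transition system — 6 states:
  p0 = a.c.(a.0 | (0 | 0) + d.c.0) ⊢ —a→ p1
  p1 = c.(a.0 | (0 | 0) + d.c.0) ⊢ —c→ p2
  p2 = a.0 | (0 | 0) + d.c.0 ⊢ —a→ p3, —d→ p4
  p3 = 0 | (0 | 0) ⊢ ·
  p4 = c.0 ⊢ —c→ p5
  p5 = 0 ⊢ ·
Q's transition system — 5 states:
  q0 = a.(a.0 | (0 | 0) + d.c.0) ⊢ —a→ q1
  q1 = a.0 | (0 | 0) + d.c.0 ⊢ —a→ q2, —d→ q3
  q2 = 0 | (0 | 0) ⊢ ·
  q3 = c.0 ⊢ —c→ q4
  q4 = 0 ⊢ ·
Coarsest stable partition (strong bisimilarity classes):
  B0 = {p0}
  B1 = {p1}
  B2 = {p2, q1}
  B3 = {p4, q3}
  B4 = {p3, p5, q2, q4}
  B5 = {q0}
p0 ∈ B0, q0 ∈ B5 → different blocks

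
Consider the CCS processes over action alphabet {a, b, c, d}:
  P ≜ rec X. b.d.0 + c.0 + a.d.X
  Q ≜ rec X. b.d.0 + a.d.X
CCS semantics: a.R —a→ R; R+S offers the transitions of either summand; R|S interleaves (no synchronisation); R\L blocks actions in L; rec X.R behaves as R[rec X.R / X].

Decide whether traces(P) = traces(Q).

traces(P) ≠ traces(Q) — witness ⟨c⟩

Reachable graph of P (4 states):
  p0 = rec X. b.d.0 + c.0 + a.d.X :: ··a··> p1, ··b··> p2, ··c··> p3
  p1 = d.(rec X. b.d.0 + c.0 + a.d.X) :: ··d··> p0
  p2 = d.0 :: ··d··> p3
  p3 = 0 :: deadlocked
Reachable graph of Q (4 states):
  q0 = rec X. b.d.0 + a.d.X :: ··a··> q1, ··b··> q2
  q1 = d.(rec X. b.d.0 + a.d.X) :: ··d··> q0
  q2 = d.0 :: ··d··> q3
  q3 = 0 :: deadlocked
Trace ⟨c⟩ through P, begin at {p0}:
  [1] c ⇒ {p3}
  P completes σ.
Trace ⟨c⟩ through Q, begin at {q0}:
  [1] c ⇒ ∅ (Q stuck)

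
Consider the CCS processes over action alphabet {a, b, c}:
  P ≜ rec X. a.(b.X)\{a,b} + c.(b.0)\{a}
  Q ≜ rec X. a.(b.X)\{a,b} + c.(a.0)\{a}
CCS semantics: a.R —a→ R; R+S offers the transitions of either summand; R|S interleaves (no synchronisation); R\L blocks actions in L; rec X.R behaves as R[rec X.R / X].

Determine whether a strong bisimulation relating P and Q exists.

not bisimilar

Reachable graph of P (4 states):
  u0 = rec X. a.(b.X)\{a,b} + c.(b.0)\{a} has moves =a=> u1, =c=> u2
  u1 = (b.(rec X. a.(b.X)\{a,b} + c.(b.0)\{a}))\{a,b} has moves stopped
  u2 = (b.0)\{a} has moves =b=> u3
  u3 = 0\{a} has moves stopped
Reachable graph of Q (3 states):
  v0 = rec X. a.(b.X)\{a,b} + c.(a.0)\{a} has moves =a=> v1, =c=> v2
  v1 = (b.(rec X. a.(b.X)\{a,b} + c.(a.0)\{a}))\{a,b} has moves stopped
  v2 = (a.0)\{a} has moves stopped
Partition-refinement fixed point:
  B0 = {u0}
  B1 = {u1, u3, v1, v2}
  B2 = {u2}
  B3 = {v0}
u0 ∈ B0, v0 ∈ B3 → different blocks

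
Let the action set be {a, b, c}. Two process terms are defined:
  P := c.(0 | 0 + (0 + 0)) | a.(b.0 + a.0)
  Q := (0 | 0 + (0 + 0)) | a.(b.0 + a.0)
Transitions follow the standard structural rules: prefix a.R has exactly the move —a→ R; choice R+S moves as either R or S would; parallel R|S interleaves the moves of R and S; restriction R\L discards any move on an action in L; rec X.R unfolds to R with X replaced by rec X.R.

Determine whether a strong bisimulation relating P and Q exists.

P's transition system — 6 states:
  m0 = c.(0 | 0 + (0 + 0)) | a.(b.0 + a.0) ⊢ --a--▸ m1, --c--▸ m2
  m1 = c.(0 | 0 + (0 + 0)) | (b.0 + a.0) ⊢ --a--▸ m3, --b--▸ m3, --c--▸ m4
  m2 = (0 | 0 + (0 + 0)) | a.(b.0 + a.0) ⊢ --a--▸ m4
  m3 = c.(0 | 0 + (0 + 0)) | 0 ⊢ --c--▸ m5
  m4 = (0 | 0 + (0 + 0)) | (b.0 + a.0) ⊢ --a--▸ m5, --b--▸ m5
  m5 = (0 | 0 + (0 + 0)) | 0 ⊢ ∅
Q's transition system — 3 states:
  n0 = (0 | 0 + (0 + 0)) | a.(b.0 + a.0) ⊢ --a--▸ n1
  n1 = (0 | 0 + (0 + 0)) | (b.0 + a.0) ⊢ --a--▸ n2, --b--▸ n2
  n2 = (0 | 0 + (0 + 0)) | 0 ⊢ ∅
Bisimilarity quotient blocks:
  B0 = {m0}
  B1 = {m2, n0}
  B2 = {m4, n1}
  B3 = {m5, n2}
  B4 = {m1}
  B5 = {m3}
m0 ∈ B0, n0 ∈ B1 → different blocks

P ≁ Q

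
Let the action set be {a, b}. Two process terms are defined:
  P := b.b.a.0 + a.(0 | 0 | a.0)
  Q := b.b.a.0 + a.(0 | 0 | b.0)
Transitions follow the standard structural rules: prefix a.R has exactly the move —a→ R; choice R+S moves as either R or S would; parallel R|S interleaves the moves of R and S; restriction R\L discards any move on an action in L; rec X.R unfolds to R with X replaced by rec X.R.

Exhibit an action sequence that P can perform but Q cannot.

Reachable graph of P (6 states):
  p0 = b.b.a.0 + a.(0 | 0 | a.0) → -a-> p1, -b-> p2
  p1 = 0 | 0 | a.0 → -a-> p3
  p2 = b.a.0 → -b-> p4
  p3 = 0 | 0 | 0 → deadlocked
  p4 = a.0 → -a-> p5
  p5 = 0 → deadlocked
Reachable graph of Q (6 states):
  q0 = b.b.a.0 + a.(0 | 0 | b.0) → -a-> q1, -b-> q2
  q1 = 0 | 0 | b.0 → -b-> q3
  q2 = b.a.0 → -b-> q4
  q3 = 0 | 0 | 0 → deadlocked
  q4 = a.0 → -a-> q5
  q5 = 0 → deadlocked
Executing aa from P (initial set {p0}):
  after a @ step 1: {p1}
  after a @ step 2: {p3}
  P completes σ.
Executing aa from Q (initial set {q0}):
  after a @ step 1: {q1}
  after a @ step 2: ∅  — Q cannot continue

aa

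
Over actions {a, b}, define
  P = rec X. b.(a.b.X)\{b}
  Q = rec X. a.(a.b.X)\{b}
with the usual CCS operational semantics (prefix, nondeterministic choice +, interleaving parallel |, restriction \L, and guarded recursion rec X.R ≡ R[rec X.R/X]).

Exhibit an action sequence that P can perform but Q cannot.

Reachable graph of P (3 states):
  s0 = rec X. b.(a.b.X)\{b} :: -b-> s1
  s1 = (a.b.(rec X. b.(a.b.X)\{b}))\{b} :: -a-> s2
  s2 = (b.(rec X. b.(a.b.X)\{b}))\{b} :: deadlocked
Reachable graph of Q (3 states):
  t0 = rec X. a.(a.b.X)\{b} :: -a-> t1
  t1 = (a.b.(rec X. a.(a.b.X)\{b}))\{b} :: -a-> t2
  t2 = (b.(rec X. a.(a.b.X)\{b}))\{b} :: deadlocked
Executing b from P (initial set {s0}):
  step 1 (b): {s1}
  — P admits the full trace.
Executing b from Q (initial set {t0}):
  step 1 (b): no successor for Q

b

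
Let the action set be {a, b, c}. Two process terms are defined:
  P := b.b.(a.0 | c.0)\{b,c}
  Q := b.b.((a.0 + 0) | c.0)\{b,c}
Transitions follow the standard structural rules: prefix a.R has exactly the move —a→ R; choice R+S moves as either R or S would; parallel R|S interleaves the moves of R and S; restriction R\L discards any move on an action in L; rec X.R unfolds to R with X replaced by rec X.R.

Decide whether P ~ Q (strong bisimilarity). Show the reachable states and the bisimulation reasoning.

YES

Reachable graph of P (4 states):
  p0 = b.b.(a.0 | c.0)\{b,c} :: —b→ p1
  p1 = b.(a.0 | c.0)\{b,c} :: —b→ p2
  p2 = (a.0 | c.0)\{b,c} :: —a→ p3
  p3 = (0 | c.0)\{b,c} :: ∅
Reachable graph of Q (4 states):
  q0 = b.b.((a.0 + 0) | c.0)\{b,c} :: —b→ q1
  q1 = b.((a.0 + 0) | c.0)\{b,c} :: —b→ q2
  q2 = ((a.0 + 0) | c.0)\{b,c} :: —a→ q3
  q3 = (0 | c.0)\{b,c} :: ∅
Bisimilarity quotient blocks:
  B0 = {p0, q0}
  B1 = {p1, q1}
  B2 = {p2, q2}
  B3 = {p3, q3}
p0 ∈ B0, q0 ∈ B0 → same block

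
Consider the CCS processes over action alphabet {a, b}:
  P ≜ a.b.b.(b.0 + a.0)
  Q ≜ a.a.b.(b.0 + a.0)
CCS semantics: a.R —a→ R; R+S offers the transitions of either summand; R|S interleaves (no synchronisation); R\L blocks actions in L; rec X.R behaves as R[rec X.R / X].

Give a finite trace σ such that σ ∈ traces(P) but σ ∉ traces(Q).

LTS(P): 5 reachable states
  s0 = a.b.b.(b.0 + a.0) has moves =a=> s1
  s1 = b.b.(b.0 + a.0) has moves =b=> s2
  s2 = b.(b.0 + a.0) has moves =b=> s3
  s3 = b.0 + a.0 has moves =a=> s4, =b=> s4
  s4 = 0 has moves ∅
LTS(Q): 5 reachable states
  t0 = a.a.b.(b.0 + a.0) has moves =a=> t1
  t1 = a.b.(b.0 + a.0) has moves =a=> t2
  t2 = b.(b.0 + a.0) has moves =b=> t3
  t3 = b.0 + a.0 has moves =a=> t4, =b=> t4
  t4 = 0 has moves ∅
Executing ab from P (initial set {s0}):
  [1] a ⇒ {s1}
  [2] b ⇒ {s2}
  ✓ P
Executing ab from Q (initial set {t0}):
  [1] a ⇒ {t1}
  [2] b ⇒ no successor for Q

ab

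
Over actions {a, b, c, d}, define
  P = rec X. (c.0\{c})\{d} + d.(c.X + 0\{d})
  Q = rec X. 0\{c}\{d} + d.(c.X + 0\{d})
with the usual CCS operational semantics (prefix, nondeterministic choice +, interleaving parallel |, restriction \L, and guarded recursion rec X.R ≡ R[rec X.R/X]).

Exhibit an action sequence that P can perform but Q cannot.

P's transition system — 3 states:
  s0 = rec X. (c.0\{c})\{d} + d.(c.X + 0\{d}) → =c=> s1, =d=> s2
  s1 = 0\{c}\{d} → (no moves)
  s2 = c.(rec X. (c.0\{c})\{d} + d.(c.X + 0\{d})) + 0\{d} → =c=> s0
Q's transition system — 2 states:
  t0 = rec X. 0\{c}\{d} + d.(c.X + 0\{d}) → =d=> t1
  t1 = c.(rec X. 0\{c}\{d} + d.(c.X + 0\{d})) + 0\{d} → =c=> t0
Executing c from P (initial set {s0}):
  step 1 (c): {s1}
  ✓ P
Executing c from Q (initial set {t0}):
  step 1 (c): ∅  — Q cannot continue

c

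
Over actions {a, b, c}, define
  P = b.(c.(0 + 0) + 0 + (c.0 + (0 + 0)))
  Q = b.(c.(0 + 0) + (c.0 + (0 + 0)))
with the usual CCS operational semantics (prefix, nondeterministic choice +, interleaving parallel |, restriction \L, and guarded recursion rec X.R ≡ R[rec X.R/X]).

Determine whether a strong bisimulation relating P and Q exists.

P's transition system — 4 states:
  p0 = b.(c.(0 + 0) + 0 + (c.0 + (0 + 0))) has moves =b=> p1
  p1 = c.(0 + 0) + 0 + (c.0 + (0 + 0)) has moves =c=> p2, =c=> p3
  p2 = 0 has moves deadlocked
  p3 = 0 + 0 has moves deadlocked
Q's transition system — 4 states:
  q0 = b.(c.(0 + 0) + (c.0 + (0 + 0))) has moves =b=> q1
  q1 = c.(0 + 0) + (c.0 + (0 + 0)) has moves =c=> q2, =c=> q3
  q2 = 0 has moves deadlocked
  q3 = 0 + 0 has moves deadlocked
Coarsest stable partition (strong bisimilarity classes):
  B0 = {p0, q0}
  B1 = {p1, q1}
  B2 = {p2, p3, q2, q3}
p0 ∈ B0, q0 ∈ B0 → same block

YES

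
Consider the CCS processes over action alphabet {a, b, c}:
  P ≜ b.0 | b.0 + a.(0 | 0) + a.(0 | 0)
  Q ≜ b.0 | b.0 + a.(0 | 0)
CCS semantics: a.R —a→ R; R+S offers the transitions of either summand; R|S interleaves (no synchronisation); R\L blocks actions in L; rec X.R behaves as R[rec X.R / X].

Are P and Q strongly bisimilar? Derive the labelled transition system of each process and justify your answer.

bisimilar

P's transition system — 4 states:
  m0 = b.0 | b.0 + a.(0 | 0) + a.(0 | 0) → --a--▸ m1, --b--▸ m2, --b--▸ m3
  m1 = 0 | 0 → deadlocked
  m2 = 0 | b.0 → --b--▸ m1
  m3 = b.0 | 0 → --b--▸ m1
Q's transition system — 4 states:
  n0 = b.0 | b.0 + a.(0 | 0) → --a--▸ n1, --b--▸ n2, --b--▸ n3
  n1 = 0 | 0 → deadlocked
  n2 = 0 | b.0 → --b--▸ n1
  n3 = b.0 | 0 → --b--▸ n1
Partition-refinement fixed point:
  B0 = {m0, n0}
  B1 = {m2, m3, n2, n3}
  B2 = {m1, n1}
m0 ∈ B0, n0 ∈ B0 → same block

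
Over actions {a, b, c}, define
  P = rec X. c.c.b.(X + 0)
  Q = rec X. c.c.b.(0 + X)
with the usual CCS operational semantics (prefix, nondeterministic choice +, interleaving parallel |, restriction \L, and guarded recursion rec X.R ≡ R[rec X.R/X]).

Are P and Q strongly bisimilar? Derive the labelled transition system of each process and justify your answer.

P's transition system — 4 states:
  m0 = rec X. c.c.b.(X + 0) → =c=> m1
  m1 = c.b.((rec X. c.c.b.(X + 0)) + 0) → =c=> m2
  m2 = b.((rec X. c.c.b.(X + 0)) + 0) → =b=> m3
  m3 = (rec X. c.c.b.(X + 0)) + 0 → =c=> m1
Q's transition system — 4 states:
  n0 = rec X. c.c.b.(0 + X) → =c=> n1
  n1 = c.b.(0 + (rec X. c.c.b.(0 + X))) → =c=> n2
  n2 = b.(0 + (rec X. c.c.b.(0 + X))) → =b=> n3
  n3 = 0 + (rec X. c.c.b.(0 + X)) → =c=> n1
Bisimilarity quotient blocks:
  B0 = {m0, m3, n0, n3}
  B1 = {m1, n1}
  B2 = {m2, n2}
m0 ∈ B0, n0 ∈ B0 → same block

bisimilar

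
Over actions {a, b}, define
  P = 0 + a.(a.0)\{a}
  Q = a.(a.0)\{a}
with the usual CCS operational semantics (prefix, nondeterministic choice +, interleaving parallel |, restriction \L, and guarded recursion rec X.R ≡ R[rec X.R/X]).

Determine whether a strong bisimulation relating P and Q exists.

Reachable graph of P (2 states):
  u0 = 0 + a.(a.0)\{a} | -a-> u1
  u1 = (a.0)\{a} | ∅
Reachable graph of Q (2 states):
  v0 = a.(a.0)\{a} | -a-> v1
  v1 = (a.0)\{a} | ∅
Coarsest stable partition (strong bisimilarity classes):
  B0 = {u0, v0}
  B1 = {u1, v1}
u0 ∈ B0, v0 ∈ B0 → same block

bisimilar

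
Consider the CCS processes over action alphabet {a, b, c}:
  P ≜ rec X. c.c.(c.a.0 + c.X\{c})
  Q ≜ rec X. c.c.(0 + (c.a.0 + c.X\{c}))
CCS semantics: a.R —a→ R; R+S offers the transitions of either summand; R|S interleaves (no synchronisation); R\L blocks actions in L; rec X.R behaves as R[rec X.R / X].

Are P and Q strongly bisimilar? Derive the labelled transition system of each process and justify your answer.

LTS(P): 6 reachable states
  u0 = rec X. c.c.(c.a.0 + c.X\{c}) :: =c=> u1
  u1 = c.(c.a.0 + c.(rec X. c.c.(c.a.0 + c.X\{c}))\{c}) :: =c=> u2
  u2 = c.a.0 + c.(rec X. c.c.(c.a.0 + c.X\{c}))\{c} :: =c=> u3, =c=> u4
  u3 = (rec X. c.c.(c.a.0 + c.X\{c}))\{c} :: stopped
  u4 = a.0 :: =a=> u5
  u5 = 0 :: stopped
LTS(Q): 6 reachable states
  v0 = rec X. c.c.(0 + (c.a.0 + c.X\{c})) :: =c=> v1
  v1 = c.(0 + (c.a.0 + c.(rec X. c.c.(0 + (c.a.0 + c.X\{c})))\{c})) :: =c=> v2
  v2 = 0 + (c.a.0 + c.(rec X. c.c.(0 + (c.a.0 + c.X\{c})))\{c}) :: =c=> v3, =c=> v4
  v3 = (rec X. c.c.(0 + (c.a.0 + c.X\{c})))\{c} :: stopped
  v4 = a.0 :: =a=> v5
  v5 = 0 :: stopped
Coarsest stable partition (strong bisimilarity classes):
  B0 = {u0, v0}
  B1 = {u1, v1}
  B2 = {u2, v2}
  B3 = {u3, u5, v3, v5}
  B4 = {u4, v4}
u0 ∈ B0, v0 ∈ B0 → same block

bisimilar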